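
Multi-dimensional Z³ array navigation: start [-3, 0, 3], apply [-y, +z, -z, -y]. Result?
(-3, -2, 3)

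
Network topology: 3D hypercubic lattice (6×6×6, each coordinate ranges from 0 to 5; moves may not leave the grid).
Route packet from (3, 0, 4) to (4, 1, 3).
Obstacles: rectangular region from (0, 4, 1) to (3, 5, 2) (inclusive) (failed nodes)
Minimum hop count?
3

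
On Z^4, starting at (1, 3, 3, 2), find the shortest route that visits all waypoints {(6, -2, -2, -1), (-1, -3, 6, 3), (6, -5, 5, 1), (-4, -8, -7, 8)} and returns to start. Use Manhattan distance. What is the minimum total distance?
96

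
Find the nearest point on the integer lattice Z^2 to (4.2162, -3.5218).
(4, -4)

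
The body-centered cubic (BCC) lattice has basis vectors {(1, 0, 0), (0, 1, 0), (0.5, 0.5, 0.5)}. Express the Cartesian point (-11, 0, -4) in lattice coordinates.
-7b₁ + 4b₂ - 8b₃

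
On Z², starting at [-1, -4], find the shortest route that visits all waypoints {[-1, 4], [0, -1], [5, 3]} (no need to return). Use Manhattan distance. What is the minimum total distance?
17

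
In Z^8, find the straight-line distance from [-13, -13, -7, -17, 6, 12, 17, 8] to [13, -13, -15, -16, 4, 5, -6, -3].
38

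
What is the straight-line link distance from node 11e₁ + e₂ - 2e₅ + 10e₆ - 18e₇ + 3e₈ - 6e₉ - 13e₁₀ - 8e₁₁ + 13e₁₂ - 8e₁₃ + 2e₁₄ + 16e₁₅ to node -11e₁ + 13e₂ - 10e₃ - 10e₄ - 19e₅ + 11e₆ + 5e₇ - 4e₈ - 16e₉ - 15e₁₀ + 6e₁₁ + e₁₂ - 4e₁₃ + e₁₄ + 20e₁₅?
46.6154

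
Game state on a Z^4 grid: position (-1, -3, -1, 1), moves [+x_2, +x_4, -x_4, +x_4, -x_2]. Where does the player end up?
(-1, -3, -1, 2)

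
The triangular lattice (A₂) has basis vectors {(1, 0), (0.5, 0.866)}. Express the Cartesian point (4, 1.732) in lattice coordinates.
3b₁ + 2b₂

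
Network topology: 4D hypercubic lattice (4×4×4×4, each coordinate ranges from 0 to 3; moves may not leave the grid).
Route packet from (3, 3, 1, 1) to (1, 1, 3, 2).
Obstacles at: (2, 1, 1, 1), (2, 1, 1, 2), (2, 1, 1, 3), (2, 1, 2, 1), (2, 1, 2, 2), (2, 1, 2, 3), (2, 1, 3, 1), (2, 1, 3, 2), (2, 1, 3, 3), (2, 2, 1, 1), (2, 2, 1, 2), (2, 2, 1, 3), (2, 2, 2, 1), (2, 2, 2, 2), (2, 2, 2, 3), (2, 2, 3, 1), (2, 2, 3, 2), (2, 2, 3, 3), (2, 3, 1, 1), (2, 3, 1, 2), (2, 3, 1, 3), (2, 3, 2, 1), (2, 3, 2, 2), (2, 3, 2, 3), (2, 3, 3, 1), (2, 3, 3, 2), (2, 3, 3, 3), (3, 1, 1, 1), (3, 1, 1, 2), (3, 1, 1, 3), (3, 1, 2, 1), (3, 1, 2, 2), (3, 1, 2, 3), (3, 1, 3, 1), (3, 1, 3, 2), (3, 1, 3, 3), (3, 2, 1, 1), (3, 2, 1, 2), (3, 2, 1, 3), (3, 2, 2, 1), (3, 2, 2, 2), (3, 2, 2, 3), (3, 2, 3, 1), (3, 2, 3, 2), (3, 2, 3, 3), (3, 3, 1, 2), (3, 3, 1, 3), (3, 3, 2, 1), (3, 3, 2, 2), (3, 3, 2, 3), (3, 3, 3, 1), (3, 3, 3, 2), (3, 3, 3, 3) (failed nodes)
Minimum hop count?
9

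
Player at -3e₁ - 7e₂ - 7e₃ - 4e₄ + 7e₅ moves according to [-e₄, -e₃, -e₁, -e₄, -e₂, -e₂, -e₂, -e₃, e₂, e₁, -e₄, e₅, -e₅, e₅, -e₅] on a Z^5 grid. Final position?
(-3, -9, -9, -7, 7)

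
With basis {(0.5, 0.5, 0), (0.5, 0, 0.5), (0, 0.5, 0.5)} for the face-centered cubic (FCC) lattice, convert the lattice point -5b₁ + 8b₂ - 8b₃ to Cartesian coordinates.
(1.5, -6.5, 0)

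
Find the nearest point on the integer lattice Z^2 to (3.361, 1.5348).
(3, 2)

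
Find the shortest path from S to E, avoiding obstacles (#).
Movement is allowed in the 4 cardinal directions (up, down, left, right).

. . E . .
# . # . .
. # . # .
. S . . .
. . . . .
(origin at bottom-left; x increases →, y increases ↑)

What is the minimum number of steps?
8
(one shortest path: (1, 1) → (2, 1) → (3, 1) → (4, 1) → (4, 2) → (4, 3) → (3, 3) → (3, 4) → (2, 4))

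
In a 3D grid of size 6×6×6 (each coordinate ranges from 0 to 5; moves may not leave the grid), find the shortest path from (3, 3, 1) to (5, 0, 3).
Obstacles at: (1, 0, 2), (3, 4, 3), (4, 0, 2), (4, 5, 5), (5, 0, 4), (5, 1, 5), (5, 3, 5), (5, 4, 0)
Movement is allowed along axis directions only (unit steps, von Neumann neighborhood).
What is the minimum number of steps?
7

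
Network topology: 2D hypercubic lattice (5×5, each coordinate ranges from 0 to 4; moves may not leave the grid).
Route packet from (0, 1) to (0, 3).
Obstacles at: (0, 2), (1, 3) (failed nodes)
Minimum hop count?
8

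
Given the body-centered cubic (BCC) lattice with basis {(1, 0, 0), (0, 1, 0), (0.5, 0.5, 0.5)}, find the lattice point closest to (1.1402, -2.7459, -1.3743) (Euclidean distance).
(1.5, -2.5, -1.5)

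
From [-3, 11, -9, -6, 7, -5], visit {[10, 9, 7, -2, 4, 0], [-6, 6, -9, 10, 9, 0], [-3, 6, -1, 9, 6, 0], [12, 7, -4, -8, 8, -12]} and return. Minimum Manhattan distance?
154
(one optimal route: (-3, 11, -9, -6, 7, -5) → (-6, 6, -9, 10, 9, 0) → (-3, 6, -1, 9, 6, 0) → (10, 9, 7, -2, 4, 0) → (12, 7, -4, -8, 8, -12) → (-3, 11, -9, -6, 7, -5))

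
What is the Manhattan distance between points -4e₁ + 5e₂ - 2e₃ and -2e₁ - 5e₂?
14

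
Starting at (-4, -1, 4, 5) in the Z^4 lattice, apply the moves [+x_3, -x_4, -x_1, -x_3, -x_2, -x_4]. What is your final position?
(-5, -2, 4, 3)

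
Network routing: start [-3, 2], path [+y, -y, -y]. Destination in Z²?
(-3, 1)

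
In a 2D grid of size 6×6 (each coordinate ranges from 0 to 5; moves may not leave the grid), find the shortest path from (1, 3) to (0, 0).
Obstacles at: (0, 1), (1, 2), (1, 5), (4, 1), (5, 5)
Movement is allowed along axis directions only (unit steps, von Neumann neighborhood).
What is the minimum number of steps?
6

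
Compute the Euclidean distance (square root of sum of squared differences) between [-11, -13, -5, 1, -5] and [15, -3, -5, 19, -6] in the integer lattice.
33.1813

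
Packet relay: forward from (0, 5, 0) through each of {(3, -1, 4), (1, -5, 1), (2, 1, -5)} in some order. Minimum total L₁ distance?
32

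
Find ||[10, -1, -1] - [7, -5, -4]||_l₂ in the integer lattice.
5.83095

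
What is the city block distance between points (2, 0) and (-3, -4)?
9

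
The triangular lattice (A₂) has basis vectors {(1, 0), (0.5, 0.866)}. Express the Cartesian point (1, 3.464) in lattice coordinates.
-b₁ + 4b₂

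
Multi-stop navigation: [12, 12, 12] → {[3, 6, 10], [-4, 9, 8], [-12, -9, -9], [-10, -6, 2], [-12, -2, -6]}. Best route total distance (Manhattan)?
80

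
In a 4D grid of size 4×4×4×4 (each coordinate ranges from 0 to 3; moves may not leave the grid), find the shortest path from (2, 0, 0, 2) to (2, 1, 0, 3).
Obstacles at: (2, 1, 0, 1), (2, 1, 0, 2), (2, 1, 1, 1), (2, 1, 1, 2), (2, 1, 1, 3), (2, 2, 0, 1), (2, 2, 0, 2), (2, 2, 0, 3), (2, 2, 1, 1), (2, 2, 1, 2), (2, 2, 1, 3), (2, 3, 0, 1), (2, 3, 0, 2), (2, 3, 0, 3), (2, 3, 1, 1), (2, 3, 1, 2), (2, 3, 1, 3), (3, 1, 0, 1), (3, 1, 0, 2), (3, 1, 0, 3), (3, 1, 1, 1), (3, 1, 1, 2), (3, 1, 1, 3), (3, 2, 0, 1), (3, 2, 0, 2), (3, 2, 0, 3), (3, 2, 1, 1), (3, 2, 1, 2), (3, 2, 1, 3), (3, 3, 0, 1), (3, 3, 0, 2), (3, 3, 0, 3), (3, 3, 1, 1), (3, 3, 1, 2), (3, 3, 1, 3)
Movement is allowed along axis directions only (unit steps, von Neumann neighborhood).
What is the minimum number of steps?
2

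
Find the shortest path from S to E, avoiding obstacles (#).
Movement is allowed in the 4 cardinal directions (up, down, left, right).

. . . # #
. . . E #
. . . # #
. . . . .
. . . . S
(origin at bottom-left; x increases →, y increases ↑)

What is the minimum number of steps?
6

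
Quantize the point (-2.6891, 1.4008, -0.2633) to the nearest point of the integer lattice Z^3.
(-3, 1, 0)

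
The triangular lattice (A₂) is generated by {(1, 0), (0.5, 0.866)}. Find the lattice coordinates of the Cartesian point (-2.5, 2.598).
-4b₁ + 3b₂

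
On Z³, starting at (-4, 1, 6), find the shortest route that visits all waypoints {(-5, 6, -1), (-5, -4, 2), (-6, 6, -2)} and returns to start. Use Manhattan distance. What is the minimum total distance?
40
(one optimal route: (-4, 1, 6) → (-5, 6, -1) → (-6, 6, -2) → (-5, -4, 2) → (-4, 1, 6))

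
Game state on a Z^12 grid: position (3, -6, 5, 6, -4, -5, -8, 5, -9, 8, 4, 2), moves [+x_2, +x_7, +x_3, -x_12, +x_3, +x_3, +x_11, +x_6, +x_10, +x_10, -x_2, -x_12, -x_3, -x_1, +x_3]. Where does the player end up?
(2, -6, 8, 6, -4, -4, -7, 5, -9, 10, 5, 0)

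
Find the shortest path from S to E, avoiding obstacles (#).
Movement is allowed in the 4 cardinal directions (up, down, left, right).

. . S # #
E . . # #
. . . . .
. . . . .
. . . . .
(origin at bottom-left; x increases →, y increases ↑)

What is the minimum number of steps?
3
(one shortest path: (2, 4) → (1, 4) → (0, 4) → (0, 3))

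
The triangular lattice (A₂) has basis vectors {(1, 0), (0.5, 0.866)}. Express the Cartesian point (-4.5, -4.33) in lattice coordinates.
-2b₁ - 5b₂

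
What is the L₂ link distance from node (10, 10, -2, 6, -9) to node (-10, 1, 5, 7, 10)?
29.8664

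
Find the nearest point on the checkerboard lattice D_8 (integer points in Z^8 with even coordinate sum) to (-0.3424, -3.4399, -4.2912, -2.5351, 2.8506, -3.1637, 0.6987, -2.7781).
(0, -3, -4, -3, 3, -3, 1, -3)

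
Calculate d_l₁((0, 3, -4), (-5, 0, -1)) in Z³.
11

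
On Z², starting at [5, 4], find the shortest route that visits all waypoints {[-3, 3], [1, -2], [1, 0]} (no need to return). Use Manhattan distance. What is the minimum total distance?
18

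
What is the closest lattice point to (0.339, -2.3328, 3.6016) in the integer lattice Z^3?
(0, -2, 4)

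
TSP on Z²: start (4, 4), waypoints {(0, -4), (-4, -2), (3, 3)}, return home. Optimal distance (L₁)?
32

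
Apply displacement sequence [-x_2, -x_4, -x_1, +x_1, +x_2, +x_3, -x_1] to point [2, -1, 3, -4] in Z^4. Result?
(1, -1, 4, -5)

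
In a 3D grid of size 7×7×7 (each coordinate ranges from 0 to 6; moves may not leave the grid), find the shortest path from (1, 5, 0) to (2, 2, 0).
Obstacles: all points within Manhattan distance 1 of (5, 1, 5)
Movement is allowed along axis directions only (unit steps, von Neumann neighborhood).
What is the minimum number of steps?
4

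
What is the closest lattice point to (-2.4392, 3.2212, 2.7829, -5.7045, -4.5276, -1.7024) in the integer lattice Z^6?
(-2, 3, 3, -6, -5, -2)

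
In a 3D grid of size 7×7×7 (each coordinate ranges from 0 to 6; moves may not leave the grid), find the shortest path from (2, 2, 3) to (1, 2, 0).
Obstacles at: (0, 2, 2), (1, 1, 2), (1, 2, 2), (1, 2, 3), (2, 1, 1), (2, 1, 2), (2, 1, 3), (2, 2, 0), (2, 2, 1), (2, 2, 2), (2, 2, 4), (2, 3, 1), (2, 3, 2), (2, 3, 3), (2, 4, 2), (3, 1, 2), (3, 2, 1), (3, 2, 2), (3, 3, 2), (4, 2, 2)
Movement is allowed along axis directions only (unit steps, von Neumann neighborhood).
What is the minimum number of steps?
10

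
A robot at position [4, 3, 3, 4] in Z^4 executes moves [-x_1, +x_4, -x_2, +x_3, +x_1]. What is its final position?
(4, 2, 4, 5)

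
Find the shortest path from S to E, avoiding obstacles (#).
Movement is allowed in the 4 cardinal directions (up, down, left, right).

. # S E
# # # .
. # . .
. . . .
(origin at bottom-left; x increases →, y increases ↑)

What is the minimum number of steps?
1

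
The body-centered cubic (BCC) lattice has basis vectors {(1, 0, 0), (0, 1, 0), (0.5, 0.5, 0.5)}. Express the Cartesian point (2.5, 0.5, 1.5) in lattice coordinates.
b₁ - b₂ + 3b₃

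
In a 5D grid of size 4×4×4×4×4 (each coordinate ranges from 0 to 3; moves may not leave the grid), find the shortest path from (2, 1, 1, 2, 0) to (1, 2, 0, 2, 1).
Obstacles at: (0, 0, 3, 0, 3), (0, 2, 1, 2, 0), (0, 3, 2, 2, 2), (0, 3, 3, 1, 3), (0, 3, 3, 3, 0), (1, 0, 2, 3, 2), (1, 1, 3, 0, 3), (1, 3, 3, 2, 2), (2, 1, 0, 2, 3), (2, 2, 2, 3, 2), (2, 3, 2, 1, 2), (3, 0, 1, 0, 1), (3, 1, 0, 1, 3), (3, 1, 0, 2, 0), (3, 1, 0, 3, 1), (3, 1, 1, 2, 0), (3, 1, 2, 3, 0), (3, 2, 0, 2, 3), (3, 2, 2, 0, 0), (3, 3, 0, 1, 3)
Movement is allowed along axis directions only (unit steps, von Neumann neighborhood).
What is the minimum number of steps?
4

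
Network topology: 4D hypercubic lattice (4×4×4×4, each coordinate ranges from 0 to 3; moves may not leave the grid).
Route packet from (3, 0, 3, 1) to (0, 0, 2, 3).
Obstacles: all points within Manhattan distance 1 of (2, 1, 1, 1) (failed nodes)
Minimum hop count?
6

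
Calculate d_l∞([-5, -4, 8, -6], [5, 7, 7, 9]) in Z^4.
15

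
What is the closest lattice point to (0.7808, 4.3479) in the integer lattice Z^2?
(1, 4)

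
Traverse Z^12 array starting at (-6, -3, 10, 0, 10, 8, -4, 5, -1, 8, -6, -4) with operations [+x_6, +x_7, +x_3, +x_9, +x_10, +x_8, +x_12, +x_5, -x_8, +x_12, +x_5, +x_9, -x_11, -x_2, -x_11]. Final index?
(-6, -4, 11, 0, 12, 9, -3, 5, 1, 9, -8, -2)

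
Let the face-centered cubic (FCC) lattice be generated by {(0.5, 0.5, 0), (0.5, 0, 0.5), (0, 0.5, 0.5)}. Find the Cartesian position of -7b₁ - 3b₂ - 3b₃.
(-5, -5, -3)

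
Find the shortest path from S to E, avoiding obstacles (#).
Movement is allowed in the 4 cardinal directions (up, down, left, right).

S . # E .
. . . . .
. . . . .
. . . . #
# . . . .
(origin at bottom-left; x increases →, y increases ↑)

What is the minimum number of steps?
5
(one shortest path: (0, 4) → (1, 4) → (1, 3) → (2, 3) → (3, 3) → (3, 4))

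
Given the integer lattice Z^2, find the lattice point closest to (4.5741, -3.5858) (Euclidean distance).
(5, -4)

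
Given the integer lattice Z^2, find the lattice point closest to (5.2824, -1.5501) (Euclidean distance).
(5, -2)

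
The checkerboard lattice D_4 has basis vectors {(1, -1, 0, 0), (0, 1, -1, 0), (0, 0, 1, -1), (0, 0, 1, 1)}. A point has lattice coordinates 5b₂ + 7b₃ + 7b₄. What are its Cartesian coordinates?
(0, 5, 9, 0)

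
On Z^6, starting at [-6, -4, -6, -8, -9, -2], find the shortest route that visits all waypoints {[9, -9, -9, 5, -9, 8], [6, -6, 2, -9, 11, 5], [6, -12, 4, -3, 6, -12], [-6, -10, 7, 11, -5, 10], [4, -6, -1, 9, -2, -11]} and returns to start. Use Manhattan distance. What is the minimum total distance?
258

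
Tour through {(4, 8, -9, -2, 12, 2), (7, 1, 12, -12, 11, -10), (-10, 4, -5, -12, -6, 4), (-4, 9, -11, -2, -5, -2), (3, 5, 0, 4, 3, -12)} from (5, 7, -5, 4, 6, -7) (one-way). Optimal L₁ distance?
183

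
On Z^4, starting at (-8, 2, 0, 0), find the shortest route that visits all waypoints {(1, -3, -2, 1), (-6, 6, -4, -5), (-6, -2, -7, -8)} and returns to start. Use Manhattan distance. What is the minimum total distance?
68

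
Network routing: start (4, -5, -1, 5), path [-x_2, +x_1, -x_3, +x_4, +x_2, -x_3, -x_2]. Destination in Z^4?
(5, -6, -3, 6)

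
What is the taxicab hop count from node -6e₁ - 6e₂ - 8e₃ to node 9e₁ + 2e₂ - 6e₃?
25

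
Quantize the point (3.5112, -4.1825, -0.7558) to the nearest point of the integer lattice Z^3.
(4, -4, -1)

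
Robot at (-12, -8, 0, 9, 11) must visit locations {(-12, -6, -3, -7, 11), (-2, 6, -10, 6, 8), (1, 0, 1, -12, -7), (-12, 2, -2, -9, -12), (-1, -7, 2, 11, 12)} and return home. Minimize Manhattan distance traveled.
186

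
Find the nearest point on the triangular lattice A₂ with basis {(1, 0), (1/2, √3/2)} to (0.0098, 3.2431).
(0, 3.464)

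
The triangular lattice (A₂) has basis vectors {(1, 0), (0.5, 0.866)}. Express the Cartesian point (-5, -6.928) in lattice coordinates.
-b₁ - 8b₂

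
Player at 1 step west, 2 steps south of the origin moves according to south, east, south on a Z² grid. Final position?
(0, -4)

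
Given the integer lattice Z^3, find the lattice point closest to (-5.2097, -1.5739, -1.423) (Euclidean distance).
(-5, -2, -1)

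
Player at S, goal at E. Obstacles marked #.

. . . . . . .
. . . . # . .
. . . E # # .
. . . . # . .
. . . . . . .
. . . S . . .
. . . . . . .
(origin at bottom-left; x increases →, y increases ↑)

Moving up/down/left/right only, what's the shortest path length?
3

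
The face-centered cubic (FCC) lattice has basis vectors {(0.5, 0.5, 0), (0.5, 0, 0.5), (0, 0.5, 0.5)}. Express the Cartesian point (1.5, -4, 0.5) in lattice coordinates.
-3b₁ + 6b₂ - 5b₃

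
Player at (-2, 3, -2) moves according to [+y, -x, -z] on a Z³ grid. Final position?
(-3, 4, -3)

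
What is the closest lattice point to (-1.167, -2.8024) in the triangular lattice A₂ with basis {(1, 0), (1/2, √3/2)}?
(-1.5, -2.598)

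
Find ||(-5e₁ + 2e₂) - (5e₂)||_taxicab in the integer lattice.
8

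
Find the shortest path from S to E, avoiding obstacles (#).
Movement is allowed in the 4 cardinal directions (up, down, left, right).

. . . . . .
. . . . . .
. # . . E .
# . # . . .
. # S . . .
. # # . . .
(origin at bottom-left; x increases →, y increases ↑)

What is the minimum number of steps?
4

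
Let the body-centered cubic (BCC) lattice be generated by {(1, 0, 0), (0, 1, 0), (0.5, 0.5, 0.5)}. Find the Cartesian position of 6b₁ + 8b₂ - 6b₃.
(3, 5, -3)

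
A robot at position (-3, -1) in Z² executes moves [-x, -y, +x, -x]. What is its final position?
(-4, -2)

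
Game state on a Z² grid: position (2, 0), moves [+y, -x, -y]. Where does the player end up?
(1, 0)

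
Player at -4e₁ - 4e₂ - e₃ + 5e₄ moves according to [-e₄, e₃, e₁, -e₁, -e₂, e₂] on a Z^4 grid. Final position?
(-4, -4, 0, 4)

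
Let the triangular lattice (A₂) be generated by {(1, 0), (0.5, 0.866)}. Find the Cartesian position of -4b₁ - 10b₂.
(-9, -8.66)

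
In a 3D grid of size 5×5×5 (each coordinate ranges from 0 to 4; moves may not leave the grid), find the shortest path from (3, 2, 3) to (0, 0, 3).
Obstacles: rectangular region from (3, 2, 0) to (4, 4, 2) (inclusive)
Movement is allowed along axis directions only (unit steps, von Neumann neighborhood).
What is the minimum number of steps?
5
(one shortest path: (3, 2, 3) → (2, 2, 3) → (1, 2, 3) → (0, 2, 3) → (0, 1, 3) → (0, 0, 3))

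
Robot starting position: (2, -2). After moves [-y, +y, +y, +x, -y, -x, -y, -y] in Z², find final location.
(2, -4)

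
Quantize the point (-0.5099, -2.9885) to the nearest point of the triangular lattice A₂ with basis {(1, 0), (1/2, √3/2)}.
(-0.5, -2.598)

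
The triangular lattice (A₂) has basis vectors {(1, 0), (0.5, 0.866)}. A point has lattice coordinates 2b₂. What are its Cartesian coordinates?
(1, 1.732)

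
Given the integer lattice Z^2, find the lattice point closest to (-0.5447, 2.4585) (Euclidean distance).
(-1, 2)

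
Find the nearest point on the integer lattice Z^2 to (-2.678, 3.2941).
(-3, 3)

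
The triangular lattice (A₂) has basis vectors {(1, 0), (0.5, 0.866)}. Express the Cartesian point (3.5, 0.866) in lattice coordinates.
3b₁ + b₂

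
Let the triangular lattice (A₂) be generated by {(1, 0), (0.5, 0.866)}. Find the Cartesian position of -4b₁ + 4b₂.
(-2, 3.464)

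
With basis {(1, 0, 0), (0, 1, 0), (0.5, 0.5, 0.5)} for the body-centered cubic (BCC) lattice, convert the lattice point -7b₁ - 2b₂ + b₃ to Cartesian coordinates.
(-6.5, -1.5, 0.5)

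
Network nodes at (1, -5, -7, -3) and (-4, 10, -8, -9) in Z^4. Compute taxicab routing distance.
27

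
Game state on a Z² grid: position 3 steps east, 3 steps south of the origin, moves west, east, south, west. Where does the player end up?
(2, -4)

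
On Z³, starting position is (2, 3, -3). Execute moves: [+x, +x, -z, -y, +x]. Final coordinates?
(5, 2, -4)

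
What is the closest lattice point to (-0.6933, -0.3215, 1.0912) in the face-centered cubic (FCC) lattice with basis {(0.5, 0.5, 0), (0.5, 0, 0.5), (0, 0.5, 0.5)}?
(-0.5, -0.5, 1)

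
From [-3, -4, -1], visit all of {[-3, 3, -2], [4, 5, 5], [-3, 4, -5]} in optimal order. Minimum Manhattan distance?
30
(one optimal route: (-3, -4, -1) → (-3, 3, -2) → (-3, 4, -5) → (4, 5, 5))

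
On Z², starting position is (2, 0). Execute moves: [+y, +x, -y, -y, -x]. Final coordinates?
(2, -1)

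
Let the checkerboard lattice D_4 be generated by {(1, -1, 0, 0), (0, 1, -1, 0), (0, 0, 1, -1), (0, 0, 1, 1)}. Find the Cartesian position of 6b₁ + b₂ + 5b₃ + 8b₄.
(6, -5, 12, 3)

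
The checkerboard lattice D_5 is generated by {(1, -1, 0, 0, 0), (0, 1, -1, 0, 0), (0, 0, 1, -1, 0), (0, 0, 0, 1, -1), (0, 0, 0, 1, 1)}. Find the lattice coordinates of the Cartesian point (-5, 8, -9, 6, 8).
-5b₁ + 3b₂ - 6b₃ - 4b₄ + 4b₅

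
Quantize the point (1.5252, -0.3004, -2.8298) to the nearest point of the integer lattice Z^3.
(2, 0, -3)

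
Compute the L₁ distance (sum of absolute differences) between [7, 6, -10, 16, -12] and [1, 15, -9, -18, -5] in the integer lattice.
57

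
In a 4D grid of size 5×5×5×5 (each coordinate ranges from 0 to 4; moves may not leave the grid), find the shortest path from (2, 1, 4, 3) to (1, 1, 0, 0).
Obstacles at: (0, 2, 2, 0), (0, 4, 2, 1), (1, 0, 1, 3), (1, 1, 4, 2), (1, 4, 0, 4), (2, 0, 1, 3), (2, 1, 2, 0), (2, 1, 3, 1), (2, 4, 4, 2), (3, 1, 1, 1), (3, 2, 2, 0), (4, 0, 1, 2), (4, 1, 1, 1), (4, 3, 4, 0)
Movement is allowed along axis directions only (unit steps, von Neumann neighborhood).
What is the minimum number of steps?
8
(one shortest path: (2, 1, 4, 3) → (1, 1, 4, 3) → (1, 1, 3, 3) → (1, 1, 2, 3) → (1, 1, 1, 3) → (1, 1, 0, 3) → (1, 1, 0, 2) → (1, 1, 0, 1) → (1, 1, 0, 0))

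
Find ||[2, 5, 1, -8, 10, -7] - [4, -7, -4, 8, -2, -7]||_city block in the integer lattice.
47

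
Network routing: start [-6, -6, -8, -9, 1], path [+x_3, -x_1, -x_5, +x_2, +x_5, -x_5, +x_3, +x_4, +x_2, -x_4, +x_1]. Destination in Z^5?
(-6, -4, -6, -9, 0)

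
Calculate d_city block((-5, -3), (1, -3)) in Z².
6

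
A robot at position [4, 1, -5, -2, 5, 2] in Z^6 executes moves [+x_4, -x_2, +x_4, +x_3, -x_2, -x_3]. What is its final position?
(4, -1, -5, 0, 5, 2)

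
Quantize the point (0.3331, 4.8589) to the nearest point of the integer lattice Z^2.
(0, 5)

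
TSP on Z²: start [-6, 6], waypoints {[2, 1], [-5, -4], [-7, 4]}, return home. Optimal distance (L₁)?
38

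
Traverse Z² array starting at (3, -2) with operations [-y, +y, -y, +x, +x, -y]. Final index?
(5, -4)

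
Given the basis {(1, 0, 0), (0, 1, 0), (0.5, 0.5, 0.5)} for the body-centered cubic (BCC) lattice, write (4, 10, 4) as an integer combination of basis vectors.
6b₂ + 8b₃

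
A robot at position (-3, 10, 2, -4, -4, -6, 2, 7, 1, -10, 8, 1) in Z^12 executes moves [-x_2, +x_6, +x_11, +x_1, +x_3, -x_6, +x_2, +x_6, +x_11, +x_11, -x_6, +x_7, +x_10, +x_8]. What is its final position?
(-2, 10, 3, -4, -4, -6, 3, 8, 1, -9, 11, 1)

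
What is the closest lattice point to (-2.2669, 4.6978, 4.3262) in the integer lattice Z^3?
(-2, 5, 4)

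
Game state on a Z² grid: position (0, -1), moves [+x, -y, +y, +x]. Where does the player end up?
(2, -1)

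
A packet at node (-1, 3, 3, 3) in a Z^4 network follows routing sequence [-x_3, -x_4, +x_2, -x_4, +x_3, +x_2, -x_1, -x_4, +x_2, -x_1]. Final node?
(-3, 6, 3, 0)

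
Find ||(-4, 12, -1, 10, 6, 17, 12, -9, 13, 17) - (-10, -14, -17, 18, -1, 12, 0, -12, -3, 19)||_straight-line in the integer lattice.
38.9744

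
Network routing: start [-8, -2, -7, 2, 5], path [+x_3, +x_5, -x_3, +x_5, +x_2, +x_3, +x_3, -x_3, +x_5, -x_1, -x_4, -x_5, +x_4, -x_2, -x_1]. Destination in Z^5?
(-10, -2, -6, 2, 7)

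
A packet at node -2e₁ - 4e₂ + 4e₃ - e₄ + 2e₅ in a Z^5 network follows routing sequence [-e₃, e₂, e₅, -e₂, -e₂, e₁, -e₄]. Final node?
(-1, -5, 3, -2, 3)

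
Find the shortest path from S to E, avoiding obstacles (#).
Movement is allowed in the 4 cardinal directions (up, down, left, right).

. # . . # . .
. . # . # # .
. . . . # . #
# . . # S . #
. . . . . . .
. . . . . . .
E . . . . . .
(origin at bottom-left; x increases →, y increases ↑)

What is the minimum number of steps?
7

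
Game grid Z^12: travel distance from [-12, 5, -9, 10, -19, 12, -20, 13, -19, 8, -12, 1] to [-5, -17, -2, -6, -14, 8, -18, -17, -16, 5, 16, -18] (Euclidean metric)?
54.2771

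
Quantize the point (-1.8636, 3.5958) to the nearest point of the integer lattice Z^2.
(-2, 4)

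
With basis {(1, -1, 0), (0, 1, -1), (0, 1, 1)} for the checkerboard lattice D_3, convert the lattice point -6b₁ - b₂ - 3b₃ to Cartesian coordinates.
(-6, 2, -2)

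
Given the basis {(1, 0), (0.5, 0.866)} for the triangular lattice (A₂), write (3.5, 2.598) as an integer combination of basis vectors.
2b₁ + 3b₂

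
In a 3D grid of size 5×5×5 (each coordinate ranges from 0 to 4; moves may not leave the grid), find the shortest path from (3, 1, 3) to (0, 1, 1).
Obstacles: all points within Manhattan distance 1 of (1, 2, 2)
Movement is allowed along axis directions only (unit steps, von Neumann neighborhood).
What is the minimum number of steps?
5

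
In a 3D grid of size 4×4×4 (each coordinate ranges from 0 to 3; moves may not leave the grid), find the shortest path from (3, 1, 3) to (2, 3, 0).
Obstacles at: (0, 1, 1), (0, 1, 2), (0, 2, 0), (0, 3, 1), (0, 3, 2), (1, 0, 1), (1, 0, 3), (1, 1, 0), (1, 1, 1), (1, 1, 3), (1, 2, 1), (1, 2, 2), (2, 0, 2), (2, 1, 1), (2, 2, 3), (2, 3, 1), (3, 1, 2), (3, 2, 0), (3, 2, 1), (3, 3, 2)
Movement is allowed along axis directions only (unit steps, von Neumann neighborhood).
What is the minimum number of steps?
6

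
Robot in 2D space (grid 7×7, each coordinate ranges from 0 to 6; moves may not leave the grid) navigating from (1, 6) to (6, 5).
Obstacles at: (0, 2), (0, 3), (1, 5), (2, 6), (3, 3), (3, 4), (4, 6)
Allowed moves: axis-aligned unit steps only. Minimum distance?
10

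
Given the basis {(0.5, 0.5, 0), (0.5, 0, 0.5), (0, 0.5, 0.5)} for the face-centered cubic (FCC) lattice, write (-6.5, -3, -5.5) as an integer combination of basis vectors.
-4b₁ - 9b₂ - 2b₃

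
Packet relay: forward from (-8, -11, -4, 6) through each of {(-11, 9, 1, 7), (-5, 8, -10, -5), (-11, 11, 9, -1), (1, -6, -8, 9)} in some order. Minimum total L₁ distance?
105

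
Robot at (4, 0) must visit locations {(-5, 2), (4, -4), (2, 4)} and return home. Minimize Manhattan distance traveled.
34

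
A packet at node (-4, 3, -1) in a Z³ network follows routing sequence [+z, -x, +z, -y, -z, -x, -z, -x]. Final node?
(-7, 2, -1)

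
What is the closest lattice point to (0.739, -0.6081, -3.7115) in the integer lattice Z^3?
(1, -1, -4)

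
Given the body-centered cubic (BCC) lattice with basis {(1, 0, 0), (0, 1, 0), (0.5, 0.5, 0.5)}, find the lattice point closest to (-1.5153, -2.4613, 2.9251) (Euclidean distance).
(-1.5, -2.5, 2.5)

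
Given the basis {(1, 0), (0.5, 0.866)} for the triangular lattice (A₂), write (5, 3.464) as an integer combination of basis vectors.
3b₁ + 4b₂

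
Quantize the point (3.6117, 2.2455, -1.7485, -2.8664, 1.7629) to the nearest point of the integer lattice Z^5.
(4, 2, -2, -3, 2)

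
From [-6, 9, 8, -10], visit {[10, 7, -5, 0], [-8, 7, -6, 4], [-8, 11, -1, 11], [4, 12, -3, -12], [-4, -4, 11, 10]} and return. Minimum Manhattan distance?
160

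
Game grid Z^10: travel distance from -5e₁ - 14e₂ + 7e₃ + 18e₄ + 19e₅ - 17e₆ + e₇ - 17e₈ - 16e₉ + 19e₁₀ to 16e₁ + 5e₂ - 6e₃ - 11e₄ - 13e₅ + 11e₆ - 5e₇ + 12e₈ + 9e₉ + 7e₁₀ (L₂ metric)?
72.5672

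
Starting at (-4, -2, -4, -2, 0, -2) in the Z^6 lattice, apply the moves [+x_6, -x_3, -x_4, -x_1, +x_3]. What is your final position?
(-5, -2, -4, -3, 0, -1)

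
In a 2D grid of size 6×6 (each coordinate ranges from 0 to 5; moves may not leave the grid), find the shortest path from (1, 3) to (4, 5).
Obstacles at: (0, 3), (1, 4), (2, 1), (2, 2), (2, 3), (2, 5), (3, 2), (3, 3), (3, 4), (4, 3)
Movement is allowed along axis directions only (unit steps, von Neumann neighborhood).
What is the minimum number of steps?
13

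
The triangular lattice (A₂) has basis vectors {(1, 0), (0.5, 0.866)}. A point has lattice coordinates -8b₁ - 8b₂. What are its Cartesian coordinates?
(-12, -6.928)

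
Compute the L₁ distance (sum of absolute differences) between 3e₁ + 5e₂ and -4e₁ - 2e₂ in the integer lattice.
14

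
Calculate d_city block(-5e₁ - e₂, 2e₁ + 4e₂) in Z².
12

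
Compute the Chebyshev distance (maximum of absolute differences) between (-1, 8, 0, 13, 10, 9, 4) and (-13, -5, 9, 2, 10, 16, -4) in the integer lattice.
13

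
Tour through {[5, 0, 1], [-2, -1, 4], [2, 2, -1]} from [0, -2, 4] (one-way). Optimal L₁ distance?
21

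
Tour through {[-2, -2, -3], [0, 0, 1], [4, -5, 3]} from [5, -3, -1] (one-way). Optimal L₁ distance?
26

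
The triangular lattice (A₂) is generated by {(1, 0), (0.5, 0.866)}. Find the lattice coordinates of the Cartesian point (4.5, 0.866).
4b₁ + b₂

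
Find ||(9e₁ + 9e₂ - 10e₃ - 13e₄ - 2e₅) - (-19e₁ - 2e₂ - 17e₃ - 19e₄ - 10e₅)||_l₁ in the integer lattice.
60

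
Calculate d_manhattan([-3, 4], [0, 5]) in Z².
4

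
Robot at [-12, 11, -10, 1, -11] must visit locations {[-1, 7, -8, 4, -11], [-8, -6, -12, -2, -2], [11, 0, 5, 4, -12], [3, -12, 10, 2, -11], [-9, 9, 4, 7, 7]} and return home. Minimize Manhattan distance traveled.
226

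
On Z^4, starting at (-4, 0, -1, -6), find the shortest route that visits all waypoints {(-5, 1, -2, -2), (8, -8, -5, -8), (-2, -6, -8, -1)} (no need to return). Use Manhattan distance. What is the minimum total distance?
46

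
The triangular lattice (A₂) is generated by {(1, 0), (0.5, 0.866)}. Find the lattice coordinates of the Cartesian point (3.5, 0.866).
3b₁ + b₂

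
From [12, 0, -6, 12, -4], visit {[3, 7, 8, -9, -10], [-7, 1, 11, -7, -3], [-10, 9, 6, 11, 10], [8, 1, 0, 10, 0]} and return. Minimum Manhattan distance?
192
(one optimal route: (12, 0, -6, 12, -4) → (3, 7, 8, -9, -10) → (-7, 1, 11, -7, -3) → (-10, 9, 6, 11, 10) → (8, 1, 0, 10, 0) → (12, 0, -6, 12, -4))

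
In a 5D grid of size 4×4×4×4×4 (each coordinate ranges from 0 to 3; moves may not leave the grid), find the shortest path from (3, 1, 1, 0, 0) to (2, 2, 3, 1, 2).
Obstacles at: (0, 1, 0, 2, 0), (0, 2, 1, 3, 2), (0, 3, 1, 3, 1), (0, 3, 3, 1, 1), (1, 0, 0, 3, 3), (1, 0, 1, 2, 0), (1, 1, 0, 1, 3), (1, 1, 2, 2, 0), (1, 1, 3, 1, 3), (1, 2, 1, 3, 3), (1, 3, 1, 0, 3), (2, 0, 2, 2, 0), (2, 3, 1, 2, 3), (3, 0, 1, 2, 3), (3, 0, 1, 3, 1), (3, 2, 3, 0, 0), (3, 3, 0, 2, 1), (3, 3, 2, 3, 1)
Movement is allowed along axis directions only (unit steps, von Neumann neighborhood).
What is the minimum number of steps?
7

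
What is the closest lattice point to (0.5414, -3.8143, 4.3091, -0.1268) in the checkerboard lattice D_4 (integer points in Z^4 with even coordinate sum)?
(0, -4, 4, 0)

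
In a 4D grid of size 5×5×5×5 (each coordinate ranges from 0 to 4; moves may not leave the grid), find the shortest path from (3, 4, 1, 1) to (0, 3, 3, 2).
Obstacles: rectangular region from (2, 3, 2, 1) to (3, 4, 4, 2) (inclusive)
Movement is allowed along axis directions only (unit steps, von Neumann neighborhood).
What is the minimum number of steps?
7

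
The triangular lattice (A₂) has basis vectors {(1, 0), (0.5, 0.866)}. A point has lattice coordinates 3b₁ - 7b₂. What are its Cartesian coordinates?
(-0.5, -6.062)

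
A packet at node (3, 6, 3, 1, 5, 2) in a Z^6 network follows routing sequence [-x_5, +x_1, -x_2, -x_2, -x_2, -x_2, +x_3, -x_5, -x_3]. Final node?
(4, 2, 3, 1, 3, 2)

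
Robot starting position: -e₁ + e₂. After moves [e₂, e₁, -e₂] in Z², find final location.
(0, 1)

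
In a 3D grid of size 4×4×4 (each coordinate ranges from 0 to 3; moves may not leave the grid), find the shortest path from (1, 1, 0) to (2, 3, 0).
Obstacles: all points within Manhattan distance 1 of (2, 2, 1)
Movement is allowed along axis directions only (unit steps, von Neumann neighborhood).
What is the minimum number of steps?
3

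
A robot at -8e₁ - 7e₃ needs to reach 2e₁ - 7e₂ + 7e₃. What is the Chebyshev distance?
14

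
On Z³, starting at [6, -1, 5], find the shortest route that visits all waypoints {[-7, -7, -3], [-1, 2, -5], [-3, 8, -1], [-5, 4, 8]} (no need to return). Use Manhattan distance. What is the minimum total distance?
63
(one optimal route: (6, -1, 5) → (-5, 4, 8) → (-3, 8, -1) → (-1, 2, -5) → (-7, -7, -3))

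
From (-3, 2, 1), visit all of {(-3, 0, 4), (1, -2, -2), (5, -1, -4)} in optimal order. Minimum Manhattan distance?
24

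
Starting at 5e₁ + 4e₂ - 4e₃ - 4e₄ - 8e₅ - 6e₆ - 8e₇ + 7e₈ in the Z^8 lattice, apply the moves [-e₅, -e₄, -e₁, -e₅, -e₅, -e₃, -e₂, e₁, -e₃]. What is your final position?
(5, 3, -6, -5, -11, -6, -8, 7)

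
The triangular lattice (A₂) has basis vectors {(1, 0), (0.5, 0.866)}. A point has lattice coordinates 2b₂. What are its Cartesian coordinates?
(1, 1.732)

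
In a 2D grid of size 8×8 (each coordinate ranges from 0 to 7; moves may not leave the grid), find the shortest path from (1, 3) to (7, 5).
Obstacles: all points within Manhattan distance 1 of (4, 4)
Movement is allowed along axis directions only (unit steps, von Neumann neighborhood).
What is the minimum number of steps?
10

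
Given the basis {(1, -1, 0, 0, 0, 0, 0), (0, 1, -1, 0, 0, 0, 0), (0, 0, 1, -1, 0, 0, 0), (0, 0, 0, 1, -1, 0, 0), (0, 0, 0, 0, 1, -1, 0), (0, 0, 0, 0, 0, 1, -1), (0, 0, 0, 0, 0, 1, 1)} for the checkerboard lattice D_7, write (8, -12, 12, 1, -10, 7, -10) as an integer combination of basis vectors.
8b₁ - 4b₂ + 8b₃ + 9b₄ - b₅ + 8b₆ - 2b₇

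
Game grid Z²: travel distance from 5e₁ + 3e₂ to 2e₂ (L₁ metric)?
6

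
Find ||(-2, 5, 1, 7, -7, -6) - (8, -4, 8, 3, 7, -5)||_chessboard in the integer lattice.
14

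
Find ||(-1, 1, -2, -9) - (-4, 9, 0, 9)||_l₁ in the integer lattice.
31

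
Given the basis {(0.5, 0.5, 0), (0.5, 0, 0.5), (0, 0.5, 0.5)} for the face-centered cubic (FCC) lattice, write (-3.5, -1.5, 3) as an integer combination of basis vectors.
-8b₁ + b₂ + 5b₃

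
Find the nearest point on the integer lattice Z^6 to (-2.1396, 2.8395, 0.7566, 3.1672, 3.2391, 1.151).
(-2, 3, 1, 3, 3, 1)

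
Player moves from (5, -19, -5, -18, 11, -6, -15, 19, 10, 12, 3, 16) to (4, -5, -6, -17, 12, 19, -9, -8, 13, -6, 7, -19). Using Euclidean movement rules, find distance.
56.2494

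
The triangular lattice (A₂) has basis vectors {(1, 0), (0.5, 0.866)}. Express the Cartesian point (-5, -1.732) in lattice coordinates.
-4b₁ - 2b₂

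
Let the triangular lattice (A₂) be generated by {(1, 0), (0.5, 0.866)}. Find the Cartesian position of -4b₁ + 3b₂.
(-2.5, 2.598)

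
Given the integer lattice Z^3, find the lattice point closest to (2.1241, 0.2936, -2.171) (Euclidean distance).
(2, 0, -2)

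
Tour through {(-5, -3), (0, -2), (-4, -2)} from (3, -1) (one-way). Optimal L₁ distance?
10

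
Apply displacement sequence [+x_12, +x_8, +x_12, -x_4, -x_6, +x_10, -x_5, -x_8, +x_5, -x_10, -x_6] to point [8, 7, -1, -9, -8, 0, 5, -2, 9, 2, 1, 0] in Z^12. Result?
(8, 7, -1, -10, -8, -2, 5, -2, 9, 2, 1, 2)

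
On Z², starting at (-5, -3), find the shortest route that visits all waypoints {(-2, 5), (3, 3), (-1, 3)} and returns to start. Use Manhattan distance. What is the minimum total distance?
32
(one optimal route: (-5, -3) → (-2, 5) → (3, 3) → (-1, 3) → (-5, -3))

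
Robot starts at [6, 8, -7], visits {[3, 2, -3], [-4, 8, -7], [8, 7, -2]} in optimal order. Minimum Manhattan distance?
36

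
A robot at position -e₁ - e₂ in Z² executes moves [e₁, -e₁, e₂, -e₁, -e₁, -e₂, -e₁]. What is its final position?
(-4, -1)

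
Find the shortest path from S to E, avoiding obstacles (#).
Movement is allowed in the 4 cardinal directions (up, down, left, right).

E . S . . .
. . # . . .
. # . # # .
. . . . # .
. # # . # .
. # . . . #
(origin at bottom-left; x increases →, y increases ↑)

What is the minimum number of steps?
2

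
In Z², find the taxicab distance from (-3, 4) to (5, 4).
8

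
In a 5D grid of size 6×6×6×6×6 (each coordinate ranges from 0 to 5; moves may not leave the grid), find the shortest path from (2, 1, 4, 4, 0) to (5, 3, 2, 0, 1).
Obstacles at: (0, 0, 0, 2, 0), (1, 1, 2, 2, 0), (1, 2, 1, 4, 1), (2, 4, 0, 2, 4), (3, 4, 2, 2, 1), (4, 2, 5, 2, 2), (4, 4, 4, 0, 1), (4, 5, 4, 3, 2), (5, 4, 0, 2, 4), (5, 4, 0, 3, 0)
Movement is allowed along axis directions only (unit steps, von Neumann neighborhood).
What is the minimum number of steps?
12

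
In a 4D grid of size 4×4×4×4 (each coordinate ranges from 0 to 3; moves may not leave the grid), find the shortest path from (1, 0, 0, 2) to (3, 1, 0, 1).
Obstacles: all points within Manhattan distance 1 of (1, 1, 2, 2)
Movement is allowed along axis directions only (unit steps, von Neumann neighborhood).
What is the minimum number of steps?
4
(one shortest path: (1, 0, 0, 2) → (2, 0, 0, 2) → (3, 0, 0, 2) → (3, 1, 0, 2) → (3, 1, 0, 1))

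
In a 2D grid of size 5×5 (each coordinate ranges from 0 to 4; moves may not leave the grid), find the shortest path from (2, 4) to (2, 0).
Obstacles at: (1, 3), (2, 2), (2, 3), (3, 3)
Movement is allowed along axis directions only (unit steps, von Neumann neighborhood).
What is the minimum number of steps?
8
(one shortest path: (2, 4) → (1, 4) → (0, 4) → (0, 3) → (0, 2) → (1, 2) → (1, 1) → (2, 1) → (2, 0))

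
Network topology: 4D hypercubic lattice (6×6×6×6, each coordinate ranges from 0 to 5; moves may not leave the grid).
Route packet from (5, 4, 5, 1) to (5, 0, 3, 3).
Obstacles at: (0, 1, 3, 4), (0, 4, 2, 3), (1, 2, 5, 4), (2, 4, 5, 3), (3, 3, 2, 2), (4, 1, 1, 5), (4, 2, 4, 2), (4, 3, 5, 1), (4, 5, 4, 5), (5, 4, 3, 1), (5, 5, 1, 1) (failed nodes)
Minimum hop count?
8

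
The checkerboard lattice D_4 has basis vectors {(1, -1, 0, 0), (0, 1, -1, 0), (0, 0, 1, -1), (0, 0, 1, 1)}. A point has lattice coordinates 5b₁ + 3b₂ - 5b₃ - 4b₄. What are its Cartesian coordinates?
(5, -2, -12, 1)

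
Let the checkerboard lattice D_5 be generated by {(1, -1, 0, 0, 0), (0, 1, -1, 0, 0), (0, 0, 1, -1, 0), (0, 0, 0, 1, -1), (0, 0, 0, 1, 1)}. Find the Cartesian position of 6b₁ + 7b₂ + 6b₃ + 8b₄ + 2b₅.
(6, 1, -1, 4, -6)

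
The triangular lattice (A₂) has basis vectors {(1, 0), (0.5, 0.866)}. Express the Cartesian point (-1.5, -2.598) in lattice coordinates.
-3b₂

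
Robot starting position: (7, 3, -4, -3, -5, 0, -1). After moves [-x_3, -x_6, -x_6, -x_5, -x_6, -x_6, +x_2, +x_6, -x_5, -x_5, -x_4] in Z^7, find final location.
(7, 4, -5, -4, -8, -3, -1)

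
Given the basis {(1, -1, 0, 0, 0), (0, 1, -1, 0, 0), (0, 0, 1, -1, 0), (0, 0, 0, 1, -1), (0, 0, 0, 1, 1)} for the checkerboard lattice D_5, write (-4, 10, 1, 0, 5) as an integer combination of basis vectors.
-4b₁ + 6b₂ + 7b₃ + b₄ + 6b₅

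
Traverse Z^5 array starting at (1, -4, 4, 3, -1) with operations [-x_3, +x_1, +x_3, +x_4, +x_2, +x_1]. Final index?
(3, -3, 4, 4, -1)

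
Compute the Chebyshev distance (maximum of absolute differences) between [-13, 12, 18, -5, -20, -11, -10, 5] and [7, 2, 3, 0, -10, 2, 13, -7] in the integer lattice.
23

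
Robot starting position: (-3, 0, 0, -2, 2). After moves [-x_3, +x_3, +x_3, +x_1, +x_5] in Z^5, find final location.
(-2, 0, 1, -2, 3)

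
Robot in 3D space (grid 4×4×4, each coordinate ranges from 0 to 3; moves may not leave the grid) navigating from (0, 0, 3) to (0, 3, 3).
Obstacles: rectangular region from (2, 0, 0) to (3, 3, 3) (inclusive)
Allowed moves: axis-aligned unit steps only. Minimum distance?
3
(one shortest path: (0, 0, 3) → (0, 1, 3) → (0, 2, 3) → (0, 3, 3))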